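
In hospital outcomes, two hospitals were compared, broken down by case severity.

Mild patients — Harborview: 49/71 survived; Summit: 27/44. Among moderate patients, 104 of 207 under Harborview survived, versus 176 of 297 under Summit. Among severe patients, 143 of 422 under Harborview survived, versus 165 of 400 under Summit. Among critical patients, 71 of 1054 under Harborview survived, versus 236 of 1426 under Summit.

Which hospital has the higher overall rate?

Summit

Mild: Harborview 49/71 = 69.0%, Summit 27/44 = 61.4% → Harborview
Moderate: Harborview 104/207 = 50.2%, Summit 176/297 = 59.3% → Summit
Severe: Harborview 143/422 = 33.9%, Summit 165/400 = 41.2% → Summit
Critical: Harborview 71/1054 = 6.7%, Summit 236/1426 = 16.5% → Summit
Overall: Harborview 367/1754 = 20.9%, Summit 604/2167 = 27.9% → Summit
(Neither sweeps every case group, but Summit has the higher pooled rate.)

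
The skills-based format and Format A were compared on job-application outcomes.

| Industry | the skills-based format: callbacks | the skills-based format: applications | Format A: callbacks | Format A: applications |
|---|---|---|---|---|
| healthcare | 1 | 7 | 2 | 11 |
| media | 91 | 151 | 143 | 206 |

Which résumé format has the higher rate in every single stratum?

Format A

Healthcare: the skills-based format 1/7 = 14.3%, Format A 2/11 = 18.2% → Format A
Media: the skills-based format 91/151 = 60.3%, Format A 143/206 = 69.4% → Format A
Format A has the higher rate in both groups.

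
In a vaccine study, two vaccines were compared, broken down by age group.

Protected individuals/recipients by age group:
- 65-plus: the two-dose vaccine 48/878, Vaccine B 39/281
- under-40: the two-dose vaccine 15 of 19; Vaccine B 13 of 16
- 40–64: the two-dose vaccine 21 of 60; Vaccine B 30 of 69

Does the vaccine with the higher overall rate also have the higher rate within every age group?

65-plus: the two-dose vaccine 48/878 = 5.5%, Vaccine B 39/281 = 13.9% → Vaccine B
Under-40: the two-dose vaccine 15/19 = 78.9%, Vaccine B 13/16 = 81.2% → Vaccine B
40–64: the two-dose vaccine 21/60 = 35.0%, Vaccine B 30/69 = 43.5% → Vaccine B
Overall: the two-dose vaccine 84/957 = 8.8%, Vaccine B 82/366 = 22.4% → Vaccine B
Vaccine B wins overall and in every age group — no reversal.

Yes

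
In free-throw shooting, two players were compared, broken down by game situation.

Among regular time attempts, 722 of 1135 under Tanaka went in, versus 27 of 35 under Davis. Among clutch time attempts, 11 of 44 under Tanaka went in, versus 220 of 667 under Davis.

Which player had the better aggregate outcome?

Regular time: Tanaka 722/1135 = 63.6%, Davis 27/35 = 77.1% → Davis
Clutch time: Tanaka 11/44 = 25.0%, Davis 220/667 = 33.0% → Davis
Overall: Tanaka 733/1179 = 62.2%, Davis 247/702 = 35.2% → Tanaka
(Davis wins every game group but Tanaka wins overall — Davis's attempts skew toward the low-rate clutch time group.)

Tanaka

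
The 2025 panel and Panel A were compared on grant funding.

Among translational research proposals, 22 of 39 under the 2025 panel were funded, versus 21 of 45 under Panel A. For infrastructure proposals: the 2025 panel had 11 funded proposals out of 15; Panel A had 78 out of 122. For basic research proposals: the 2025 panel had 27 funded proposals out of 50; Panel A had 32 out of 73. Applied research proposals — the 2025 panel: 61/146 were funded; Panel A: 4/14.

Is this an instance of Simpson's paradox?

Translational research: the 2025 panel 22/39 = 56.4%, Panel A 21/45 = 46.7% → the 2025 panel
Infrastructure: the 2025 panel 11/15 = 73.3%, Panel A 78/122 = 63.9% → the 2025 panel
Basic research: the 2025 panel 27/50 = 54.0%, Panel A 32/73 = 43.8% → the 2025 panel
Applied research: the 2025 panel 61/146 = 41.8%, Panel A 4/14 = 28.6% → the 2025 panel
Overall: the 2025 panel 121/250 = 48.4%, Panel A 135/254 = 53.1% → Panel A
The 2025 panel wins each proposal group but Panel A wins overall — the comparison reverses. The 2025 panel's proposals skew toward applied research, which has a lower base rate.

Yes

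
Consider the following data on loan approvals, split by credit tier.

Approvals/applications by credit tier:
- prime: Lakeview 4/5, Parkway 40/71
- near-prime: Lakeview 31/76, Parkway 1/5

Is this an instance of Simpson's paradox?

Yes

Prime: Lakeview 4/5 = 80.0%, Parkway 40/71 = 56.3% → Lakeview
Near-prime: Lakeview 31/76 = 40.8%, Parkway 1/5 = 20.0% → Lakeview
Overall: Lakeview 35/81 = 43.2%, Parkway 41/76 = 53.9% → Parkway
Lakeview wins each credit group but Parkway wins overall — the comparison reverses. Lakeview's applications skew toward near-prime, which has a lower base rate.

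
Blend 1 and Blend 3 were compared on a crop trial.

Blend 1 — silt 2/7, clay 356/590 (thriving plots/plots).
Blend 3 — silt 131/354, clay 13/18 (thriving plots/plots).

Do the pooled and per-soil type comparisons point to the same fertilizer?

Silt: Blend 1 2/7 = 28.6%, Blend 3 131/354 = 37.0% → Blend 3
Clay: Blend 1 356/590 = 60.3%, Blend 3 13/18 = 72.2% → Blend 3
Overall: Blend 1 358/597 = 60.0%, Blend 3 144/372 = 38.7% → Blend 1
Blend 3 wins each soil group but Blend 1 wins overall — the comparison reverses. Blend 3's plots skew toward silt, which has a lower base rate.

No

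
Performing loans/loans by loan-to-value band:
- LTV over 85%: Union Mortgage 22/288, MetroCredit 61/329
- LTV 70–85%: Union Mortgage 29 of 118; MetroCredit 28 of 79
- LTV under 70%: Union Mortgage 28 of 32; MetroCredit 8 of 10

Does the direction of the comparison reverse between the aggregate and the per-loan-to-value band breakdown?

No

LTV over 85%: Union Mortgage 22/288 = 7.6%, MetroCredit 61/329 = 18.5% → MetroCredit
LTV 70–85%: Union Mortgage 29/118 = 24.6%, MetroCredit 28/79 = 35.4% → MetroCredit
LTV under 70%: Union Mortgage 28/32 = 87.5%, MetroCredit 8/10 = 80.0% → Union Mortgage
Overall: Union Mortgage 79/438 = 18.0%, MetroCredit 97/418 = 23.2% → MetroCredit
Neither sweeps: Union Mortgage wins 1 of 3 groups, MetroCredit wins 2. MetroCredit wins overall but not every group — no Simpson reversal.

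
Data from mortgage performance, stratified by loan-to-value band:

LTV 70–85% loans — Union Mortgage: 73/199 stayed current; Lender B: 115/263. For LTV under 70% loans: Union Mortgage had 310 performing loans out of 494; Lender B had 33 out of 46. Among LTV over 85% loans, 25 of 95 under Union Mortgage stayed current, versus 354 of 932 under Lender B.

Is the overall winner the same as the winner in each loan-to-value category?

LTV 70–85%: Union Mortgage 73/199 = 36.7%, Lender B 115/263 = 43.7% → Lender B
LTV under 70%: Union Mortgage 310/494 = 62.8%, Lender B 33/46 = 71.7% → Lender B
LTV over 85%: Union Mortgage 25/95 = 26.3%, Lender B 354/932 = 38.0% → Lender B
Overall: Union Mortgage 408/788 = 51.8%, Lender B 502/1241 = 40.5% → Union Mortgage
Lender B wins each loan-to-value group but Union Mortgage wins overall — the comparison reverses. Lender B's loans skew toward LTV over 85%, which has a lower base rate.

No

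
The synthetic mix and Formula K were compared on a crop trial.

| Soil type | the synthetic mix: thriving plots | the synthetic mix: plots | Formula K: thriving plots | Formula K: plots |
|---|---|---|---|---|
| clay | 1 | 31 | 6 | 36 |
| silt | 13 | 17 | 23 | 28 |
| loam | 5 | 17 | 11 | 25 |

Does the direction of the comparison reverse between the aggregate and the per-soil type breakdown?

No

Clay: the synthetic mix 1/31 = 3.2%, Formula K 6/36 = 16.7% → Formula K
Silt: the synthetic mix 13/17 = 76.5%, Formula K 23/28 = 82.1% → Formula K
Loam: the synthetic mix 5/17 = 29.4%, Formula K 11/25 = 44.0% → Formula K
Overall: the synthetic mix 19/65 = 29.2%, Formula K 40/89 = 44.9% → Formula K
Formula K wins overall and in every soil group — no reversal.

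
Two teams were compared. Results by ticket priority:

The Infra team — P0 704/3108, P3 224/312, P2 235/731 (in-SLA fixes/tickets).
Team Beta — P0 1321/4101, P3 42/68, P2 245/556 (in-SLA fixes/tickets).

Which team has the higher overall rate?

P0: the Infra team 704/3108 = 22.7%, Team Beta 1321/4101 = 32.2% → Team Beta
P3: the Infra team 224/312 = 71.8%, Team Beta 42/68 = 61.8% → the Infra team
P2: the Infra team 235/731 = 32.1%, Team Beta 245/556 = 44.1% → Team Beta
Overall: the Infra team 1163/4151 = 28.0%, Team Beta 1608/4725 = 34.0% → Team Beta
(Neither sweeps every ticket group, but Team Beta has the higher pooled rate.)

Team Beta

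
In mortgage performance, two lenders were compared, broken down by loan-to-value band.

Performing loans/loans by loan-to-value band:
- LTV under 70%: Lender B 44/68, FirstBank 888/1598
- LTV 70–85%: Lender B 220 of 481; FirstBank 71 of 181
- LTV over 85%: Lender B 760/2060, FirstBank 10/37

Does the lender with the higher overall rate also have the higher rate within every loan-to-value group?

No

LTV under 70%: Lender B 44/68 = 64.7%, FirstBank 888/1598 = 55.6% → Lender B
LTV 70–85%: Lender B 220/481 = 45.7%, FirstBank 71/181 = 39.2% → Lender B
LTV over 85%: Lender B 760/2060 = 36.9%, FirstBank 10/37 = 27.0% → Lender B
Overall: Lender B 1024/2609 = 39.2%, FirstBank 969/1816 = 53.4% → FirstBank
Lender B wins each loan-to-value group but FirstBank wins overall — the comparison reverses. Lender B's loans skew toward LTV over 85%, which has a lower base rate.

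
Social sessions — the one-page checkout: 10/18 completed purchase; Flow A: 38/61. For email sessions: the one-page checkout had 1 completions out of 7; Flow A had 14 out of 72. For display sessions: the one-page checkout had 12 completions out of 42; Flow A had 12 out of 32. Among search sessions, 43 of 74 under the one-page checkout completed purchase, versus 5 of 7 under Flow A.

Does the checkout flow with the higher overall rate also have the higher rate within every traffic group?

No

Social: the one-page checkout 10/18 = 55.6%, Flow A 38/61 = 62.3% → Flow A
Email: the one-page checkout 1/7 = 14.3%, Flow A 14/72 = 19.4% → Flow A
Display: the one-page checkout 12/42 = 28.6%, Flow A 12/32 = 37.5% → Flow A
Search: the one-page checkout 43/74 = 58.1%, Flow A 5/7 = 71.4% → Flow A
Overall: the one-page checkout 66/141 = 46.8%, Flow A 69/172 = 40.1% → the one-page checkout
Flow A wins each traffic group but the one-page checkout wins overall — the comparison reverses. Flow A's sessions skew toward email, which has a lower base rate.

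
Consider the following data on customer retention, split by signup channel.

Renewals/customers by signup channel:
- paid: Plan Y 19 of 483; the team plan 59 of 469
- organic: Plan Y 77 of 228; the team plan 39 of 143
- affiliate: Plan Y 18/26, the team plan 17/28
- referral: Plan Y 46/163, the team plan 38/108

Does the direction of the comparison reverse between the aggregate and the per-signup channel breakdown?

Paid: Plan Y 19/483 = 3.9%, the team plan 59/469 = 12.6% → the team plan
Organic: Plan Y 77/228 = 33.8%, the team plan 39/143 = 27.3% → Plan Y
Affiliate: Plan Y 18/26 = 69.2%, the team plan 17/28 = 60.7% → Plan Y
Referral: Plan Y 46/163 = 28.2%, the team plan 38/108 = 35.2% → the team plan
Overall: Plan Y 160/900 = 17.8%, the team plan 153/748 = 20.5% → the team plan
Neither sweeps: Plan Y wins 2 of 4 groups, the team plan wins 2. The team plan wins overall but not every group — no Simpson reversal.

No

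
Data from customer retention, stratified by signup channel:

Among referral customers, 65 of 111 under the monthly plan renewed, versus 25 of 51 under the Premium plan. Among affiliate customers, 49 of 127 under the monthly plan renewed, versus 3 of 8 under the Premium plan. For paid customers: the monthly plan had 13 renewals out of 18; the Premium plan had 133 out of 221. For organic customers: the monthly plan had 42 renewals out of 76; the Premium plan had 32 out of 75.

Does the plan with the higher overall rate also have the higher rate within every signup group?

No

Referral: the monthly plan 65/111 = 58.6%, the Premium plan 25/51 = 49.0% → the monthly plan
Affiliate: the monthly plan 49/127 = 38.6%, the Premium plan 3/8 = 37.5% → the monthly plan
Paid: the monthly plan 13/18 = 72.2%, the Premium plan 133/221 = 60.2% → the monthly plan
Organic: the monthly plan 42/76 = 55.3%, the Premium plan 32/75 = 42.7% → the monthly plan
Overall: the monthly plan 169/332 = 50.9%, the Premium plan 193/355 = 54.4% → the Premium plan
The monthly plan wins each signup group but the Premium plan wins overall — the comparison reverses. The monthly plan's customers skew toward affiliate, which has a lower base rate.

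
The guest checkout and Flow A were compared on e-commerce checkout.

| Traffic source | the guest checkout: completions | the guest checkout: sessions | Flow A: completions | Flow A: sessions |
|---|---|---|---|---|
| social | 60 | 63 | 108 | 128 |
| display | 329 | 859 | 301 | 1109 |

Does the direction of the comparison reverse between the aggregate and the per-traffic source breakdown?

Social: the guest checkout 60/63 = 95.2%, Flow A 108/128 = 84.4% → the guest checkout
Display: the guest checkout 329/859 = 38.3%, Flow A 301/1109 = 27.1% → the guest checkout
Overall: the guest checkout 389/922 = 42.2%, Flow A 409/1237 = 33.1% → the guest checkout
The guest checkout wins overall and in every traffic group — no reversal.

No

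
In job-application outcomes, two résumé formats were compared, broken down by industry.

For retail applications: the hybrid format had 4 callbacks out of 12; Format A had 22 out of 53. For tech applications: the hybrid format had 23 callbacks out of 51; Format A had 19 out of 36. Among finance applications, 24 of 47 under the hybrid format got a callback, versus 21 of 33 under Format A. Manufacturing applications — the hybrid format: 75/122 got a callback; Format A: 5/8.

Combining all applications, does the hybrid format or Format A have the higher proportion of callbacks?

the hybrid format

Retail: the hybrid format 4/12 = 33.3%, Format A 22/53 = 41.5% → Format A
Tech: the hybrid format 23/51 = 45.1%, Format A 19/36 = 52.8% → Format A
Finance: the hybrid format 24/47 = 51.1%, Format A 21/33 = 63.6% → Format A
Manufacturing: the hybrid format 75/122 = 61.5%, Format A 5/8 = 62.5% → Format A
Overall: the hybrid format 126/232 = 54.3%, Format A 67/130 = 51.5% → the hybrid format
(Format A wins every industry group but the hybrid format wins overall — Format A's applications skew toward the low-rate retail group.)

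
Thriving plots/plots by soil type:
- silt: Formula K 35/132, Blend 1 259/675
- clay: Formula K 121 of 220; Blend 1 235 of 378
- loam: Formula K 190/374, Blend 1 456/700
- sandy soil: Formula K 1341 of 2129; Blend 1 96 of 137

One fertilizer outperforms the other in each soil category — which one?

Silt: Formula K 35/132 = 26.5%, Blend 1 259/675 = 38.4% → Blend 1
Clay: Formula K 121/220 = 55.0%, Blend 1 235/378 = 62.2% → Blend 1
Loam: Formula K 190/374 = 50.8%, Blend 1 456/700 = 65.1% → Blend 1
Sandy soil: Formula K 1341/2129 = 63.0%, Blend 1 96/137 = 70.1% → Blend 1
Blend 1 has the higher rate in all 4 groups.

Blend 1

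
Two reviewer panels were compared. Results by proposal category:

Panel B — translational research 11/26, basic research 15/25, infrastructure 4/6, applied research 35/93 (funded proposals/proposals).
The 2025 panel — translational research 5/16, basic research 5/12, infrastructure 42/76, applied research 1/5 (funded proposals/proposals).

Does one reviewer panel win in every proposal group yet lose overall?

Translational research: Panel B 11/26 = 42.3%, the 2025 panel 5/16 = 31.2% → Panel B
Basic research: Panel B 15/25 = 60.0%, the 2025 panel 5/12 = 41.7% → Panel B
Infrastructure: Panel B 4/6 = 66.7%, the 2025 panel 42/76 = 55.3% → Panel B
Applied research: Panel B 35/93 = 37.6%, the 2025 panel 1/5 = 20.0% → Panel B
Overall: Panel B 65/150 = 43.3%, the 2025 panel 53/109 = 48.6% → the 2025 panel
Panel B wins each proposal group but the 2025 panel wins overall — the comparison reverses. Panel B's proposals skew toward applied research, which has a lower base rate.

Yes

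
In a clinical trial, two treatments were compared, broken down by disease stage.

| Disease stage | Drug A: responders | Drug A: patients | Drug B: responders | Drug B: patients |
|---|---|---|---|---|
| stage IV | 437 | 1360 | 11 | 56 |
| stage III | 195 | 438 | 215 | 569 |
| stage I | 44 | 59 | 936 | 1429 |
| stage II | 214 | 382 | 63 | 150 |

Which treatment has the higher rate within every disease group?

Drug A

Stage IV: Drug A 437/1360 = 32.1%, Drug B 11/56 = 19.6% → Drug A
Stage III: Drug A 195/438 = 44.5%, Drug B 215/569 = 37.8% → Drug A
Stage I: Drug A 44/59 = 74.6%, Drug B 936/1429 = 65.5% → Drug A
Stage II: Drug A 214/382 = 56.0%, Drug B 63/150 = 42.0% → Drug A
Drug A has the higher rate in all 4 groups.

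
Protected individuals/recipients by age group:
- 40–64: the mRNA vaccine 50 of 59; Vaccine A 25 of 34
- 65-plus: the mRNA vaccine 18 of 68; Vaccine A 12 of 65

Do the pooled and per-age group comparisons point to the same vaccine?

40–64: the mRNA vaccine 50/59 = 84.7%, Vaccine A 25/34 = 73.5% → the mRNA vaccine
65-plus: the mRNA vaccine 18/68 = 26.5%, Vaccine A 12/65 = 18.5% → the mRNA vaccine
Overall: the mRNA vaccine 68/127 = 53.5%, Vaccine A 37/99 = 37.4% → the mRNA vaccine
The mRNA vaccine wins overall and in every age group — no reversal.

Yes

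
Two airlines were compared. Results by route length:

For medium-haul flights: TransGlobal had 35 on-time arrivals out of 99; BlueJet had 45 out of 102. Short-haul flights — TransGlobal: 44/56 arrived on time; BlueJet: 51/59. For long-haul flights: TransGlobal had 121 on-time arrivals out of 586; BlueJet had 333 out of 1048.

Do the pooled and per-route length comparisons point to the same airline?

Yes

Medium-haul: TransGlobal 35/99 = 35.4%, BlueJet 45/102 = 44.1% → BlueJet
Short-haul: TransGlobal 44/56 = 78.6%, BlueJet 51/59 = 86.4% → BlueJet
Long-haul: TransGlobal 121/586 = 20.6%, BlueJet 333/1048 = 31.8% → BlueJet
Overall: TransGlobal 200/741 = 27.0%, BlueJet 429/1209 = 35.5% → BlueJet
BlueJet wins overall and in every route group — no reversal.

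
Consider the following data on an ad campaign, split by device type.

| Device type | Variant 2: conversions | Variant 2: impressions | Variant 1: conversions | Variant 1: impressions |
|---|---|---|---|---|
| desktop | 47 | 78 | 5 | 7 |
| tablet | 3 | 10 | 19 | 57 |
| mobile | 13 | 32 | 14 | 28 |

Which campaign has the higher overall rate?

Variant 2

Desktop: Variant 2 47/78 = 60.3%, Variant 1 5/7 = 71.4% → Variant 1
Tablet: Variant 2 3/10 = 30.0%, Variant 1 19/57 = 33.3% → Variant 1
Mobile: Variant 2 13/32 = 40.6%, Variant 1 14/28 = 50.0% → Variant 1
Overall: Variant 2 63/120 = 52.5%, Variant 1 38/92 = 41.3% → Variant 2
(Variant 1 wins every device group but Variant 2 wins overall — Variant 1's impressions skew toward the low-rate tablet group.)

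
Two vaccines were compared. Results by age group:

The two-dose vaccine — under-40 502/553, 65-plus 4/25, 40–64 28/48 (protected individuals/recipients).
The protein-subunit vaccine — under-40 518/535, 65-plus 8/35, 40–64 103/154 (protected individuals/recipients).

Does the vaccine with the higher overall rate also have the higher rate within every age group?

Under-40: the two-dose vaccine 502/553 = 90.8%, the protein-subunit vaccine 518/535 = 96.8% → the protein-subunit vaccine
65-plus: the two-dose vaccine 4/25 = 16.0%, the protein-subunit vaccine 8/35 = 22.9% → the protein-subunit vaccine
40–64: the two-dose vaccine 28/48 = 58.3%, the protein-subunit vaccine 103/154 = 66.9% → the protein-subunit vaccine
Overall: the two-dose vaccine 534/626 = 85.3%, the protein-subunit vaccine 629/724 = 86.9% → the protein-subunit vaccine
The protein-subunit vaccine wins overall and in every age group — no reversal.

Yes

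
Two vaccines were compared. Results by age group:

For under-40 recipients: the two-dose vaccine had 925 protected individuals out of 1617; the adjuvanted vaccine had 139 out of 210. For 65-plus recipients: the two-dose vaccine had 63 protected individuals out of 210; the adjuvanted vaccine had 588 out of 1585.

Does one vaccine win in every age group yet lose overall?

Yes

Under-40: the two-dose vaccine 925/1617 = 57.2%, the adjuvanted vaccine 139/210 = 66.2% → the adjuvanted vaccine
65-plus: the two-dose vaccine 63/210 = 30.0%, the adjuvanted vaccine 588/1585 = 37.1% → the adjuvanted vaccine
Overall: the two-dose vaccine 988/1827 = 54.1%, the adjuvanted vaccine 727/1795 = 40.5% → the two-dose vaccine
The adjuvanted vaccine wins each age group but the two-dose vaccine wins overall — the comparison reverses. The adjuvanted vaccine's recipients skew toward 65-plus, which has a lower base rate.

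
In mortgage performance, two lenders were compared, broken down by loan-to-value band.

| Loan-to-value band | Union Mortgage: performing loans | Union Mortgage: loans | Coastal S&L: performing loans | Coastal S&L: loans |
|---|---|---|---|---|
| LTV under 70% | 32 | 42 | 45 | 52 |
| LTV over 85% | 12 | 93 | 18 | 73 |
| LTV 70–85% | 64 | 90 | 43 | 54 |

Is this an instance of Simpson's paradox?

LTV under 70%: Union Mortgage 32/42 = 76.2%, Coastal S&L 45/52 = 86.5% → Coastal S&L
LTV over 85%: Union Mortgage 12/93 = 12.9%, Coastal S&L 18/73 = 24.7% → Coastal S&L
LTV 70–85%: Union Mortgage 64/90 = 71.1%, Coastal S&L 43/54 = 79.6% → Coastal S&L
Overall: Union Mortgage 108/225 = 48.0%, Coastal S&L 106/179 = 59.2% → Coastal S&L
Coastal S&L wins overall and in every loan-to-value group — no reversal.

No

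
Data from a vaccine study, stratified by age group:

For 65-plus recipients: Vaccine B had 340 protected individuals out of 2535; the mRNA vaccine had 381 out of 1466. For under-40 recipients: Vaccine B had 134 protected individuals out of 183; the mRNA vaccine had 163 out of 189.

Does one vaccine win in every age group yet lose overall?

No

65-plus: Vaccine B 340/2535 = 13.4%, the mRNA vaccine 381/1466 = 26.0% → the mRNA vaccine
Under-40: Vaccine B 134/183 = 73.2%, the mRNA vaccine 163/189 = 86.2% → the mRNA vaccine
Overall: Vaccine B 474/2718 = 17.4%, the mRNA vaccine 544/1655 = 32.9% → the mRNA vaccine
The mRNA vaccine wins overall and in every age group — no reversal.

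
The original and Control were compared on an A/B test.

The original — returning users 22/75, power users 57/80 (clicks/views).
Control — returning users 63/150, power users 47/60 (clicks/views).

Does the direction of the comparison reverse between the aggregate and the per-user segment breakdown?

Returning users: the original 22/75 = 29.3%, Control 63/150 = 42.0% → Control
Power users: the original 57/80 = 71.2%, Control 47/60 = 78.3% → Control
Overall: the original 79/155 = 51.0%, Control 110/210 = 52.4% → Control
Control wins overall and in every user group — no reversal.

No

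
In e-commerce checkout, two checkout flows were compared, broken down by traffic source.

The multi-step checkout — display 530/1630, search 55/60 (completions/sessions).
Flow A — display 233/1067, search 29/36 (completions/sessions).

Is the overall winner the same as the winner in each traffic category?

Display: the multi-step checkout 530/1630 = 32.5%, Flow A 233/1067 = 21.8% → the multi-step checkout
Search: the multi-step checkout 55/60 = 91.7%, Flow A 29/36 = 80.6% → the multi-step checkout
Overall: the multi-step checkout 585/1690 = 34.6%, Flow A 262/1103 = 23.8% → the multi-step checkout
The multi-step checkout wins overall and in every traffic group — no reversal.

Yes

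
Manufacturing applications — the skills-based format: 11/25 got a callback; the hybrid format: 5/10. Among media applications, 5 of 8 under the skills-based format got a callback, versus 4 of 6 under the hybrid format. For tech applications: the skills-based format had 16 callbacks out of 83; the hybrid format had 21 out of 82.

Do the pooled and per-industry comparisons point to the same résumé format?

Yes

Manufacturing: the skills-based format 11/25 = 44.0%, the hybrid format 5/10 = 50.0% → the hybrid format
Media: the skills-based format 5/8 = 62.5%, the hybrid format 4/6 = 66.7% → the hybrid format
Tech: the skills-based format 16/83 = 19.3%, the hybrid format 21/82 = 25.6% → the hybrid format
Overall: the skills-based format 32/116 = 27.6%, the hybrid format 30/98 = 30.6% → the hybrid format
The hybrid format wins overall and in every industry group — no reversal.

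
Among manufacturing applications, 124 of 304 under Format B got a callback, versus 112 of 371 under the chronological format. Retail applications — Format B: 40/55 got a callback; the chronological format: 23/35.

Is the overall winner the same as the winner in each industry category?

Manufacturing: Format B 124/304 = 40.8%, the chronological format 112/371 = 30.2% → Format B
Retail: Format B 40/55 = 72.7%, the chronological format 23/35 = 65.7% → Format B
Overall: Format B 164/359 = 45.7%, the chronological format 135/406 = 33.3% → Format B
Format B wins overall and in every industry group — no reversal.

Yes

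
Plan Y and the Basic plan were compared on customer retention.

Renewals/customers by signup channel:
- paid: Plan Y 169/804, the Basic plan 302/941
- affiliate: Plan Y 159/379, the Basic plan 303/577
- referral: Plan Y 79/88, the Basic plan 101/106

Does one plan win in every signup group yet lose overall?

Paid: Plan Y 169/804 = 21.0%, the Basic plan 302/941 = 32.1% → the Basic plan
Affiliate: Plan Y 159/379 = 42.0%, the Basic plan 303/577 = 52.5% → the Basic plan
Referral: Plan Y 79/88 = 89.8%, the Basic plan 101/106 = 95.3% → the Basic plan
Overall: Plan Y 407/1271 = 32.0%, the Basic plan 706/1624 = 43.5% → the Basic plan
The Basic plan wins overall and in every signup group — no reversal.

No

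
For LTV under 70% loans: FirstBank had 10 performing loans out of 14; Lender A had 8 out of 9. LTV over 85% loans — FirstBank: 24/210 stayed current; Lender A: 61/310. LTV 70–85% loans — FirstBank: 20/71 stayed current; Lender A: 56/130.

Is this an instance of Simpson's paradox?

LTV under 70%: FirstBank 10/14 = 71.4%, Lender A 8/9 = 88.9% → Lender A
LTV over 85%: FirstBank 24/210 = 11.4%, Lender A 61/310 = 19.7% → Lender A
LTV 70–85%: FirstBank 20/71 = 28.2%, Lender A 56/130 = 43.1% → Lender A
Overall: FirstBank 54/295 = 18.3%, Lender A 125/449 = 27.8% → Lender A
Lender A wins overall and in every loan-to-value group — no reversal.

No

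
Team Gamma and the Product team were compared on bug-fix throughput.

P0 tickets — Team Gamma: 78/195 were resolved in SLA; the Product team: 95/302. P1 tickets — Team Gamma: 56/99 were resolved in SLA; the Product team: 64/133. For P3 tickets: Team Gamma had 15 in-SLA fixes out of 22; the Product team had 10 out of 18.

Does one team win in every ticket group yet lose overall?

P0: Team Gamma 78/195 = 40.0%, the Product team 95/302 = 31.5% → Team Gamma
P1: Team Gamma 56/99 = 56.6%, the Product team 64/133 = 48.1% → Team Gamma
P3: Team Gamma 15/22 = 68.2%, the Product team 10/18 = 55.6% → Team Gamma
Overall: Team Gamma 149/316 = 47.2%, the Product team 169/453 = 37.3% → Team Gamma
Team Gamma wins overall and in every ticket group — no reversal.

No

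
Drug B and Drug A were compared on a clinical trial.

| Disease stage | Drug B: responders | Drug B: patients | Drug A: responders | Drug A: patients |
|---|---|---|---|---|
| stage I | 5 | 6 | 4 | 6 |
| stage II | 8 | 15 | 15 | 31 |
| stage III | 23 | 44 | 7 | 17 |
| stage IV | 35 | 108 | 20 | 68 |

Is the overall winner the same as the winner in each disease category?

Yes

Stage I: Drug B 5/6 = 83.3%, Drug A 4/6 = 66.7% → Drug B
Stage II: Drug B 8/15 = 53.3%, Drug A 15/31 = 48.4% → Drug B
Stage III: Drug B 23/44 = 52.3%, Drug A 7/17 = 41.2% → Drug B
Stage IV: Drug B 35/108 = 32.4%, Drug A 20/68 = 29.4% → Drug B
Overall: Drug B 71/173 = 41.0%, Drug A 46/122 = 37.7% → Drug B
Drug B wins overall and in every disease group — no reversal.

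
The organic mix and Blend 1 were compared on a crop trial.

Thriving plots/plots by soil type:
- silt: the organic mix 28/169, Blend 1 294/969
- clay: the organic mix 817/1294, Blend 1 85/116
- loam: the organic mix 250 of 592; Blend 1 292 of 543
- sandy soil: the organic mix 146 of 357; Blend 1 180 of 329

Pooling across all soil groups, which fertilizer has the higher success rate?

the organic mix

Silt: the organic mix 28/169 = 16.6%, Blend 1 294/969 = 30.3% → Blend 1
Clay: the organic mix 817/1294 = 63.1%, Blend 1 85/116 = 73.3% → Blend 1
Loam: the organic mix 250/592 = 42.2%, Blend 1 292/543 = 53.8% → Blend 1
Sandy soil: the organic mix 146/357 = 40.9%, Blend 1 180/329 = 54.7% → Blend 1
Overall: the organic mix 1241/2412 = 51.5%, Blend 1 851/1957 = 43.5% → the organic mix
(Blend 1 wins every soil group but the organic mix wins overall — Blend 1's plots skew toward the low-rate silt group.)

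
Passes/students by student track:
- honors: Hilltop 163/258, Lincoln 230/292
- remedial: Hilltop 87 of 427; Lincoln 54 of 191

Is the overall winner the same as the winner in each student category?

Honors: Hilltop 163/258 = 63.2%, Lincoln 230/292 = 78.8% → Lincoln
Remedial: Hilltop 87/427 = 20.4%, Lincoln 54/191 = 28.3% → Lincoln
Overall: Hilltop 250/685 = 36.5%, Lincoln 284/483 = 58.8% → Lincoln
Lincoln wins overall and in every student group — no reversal.

Yes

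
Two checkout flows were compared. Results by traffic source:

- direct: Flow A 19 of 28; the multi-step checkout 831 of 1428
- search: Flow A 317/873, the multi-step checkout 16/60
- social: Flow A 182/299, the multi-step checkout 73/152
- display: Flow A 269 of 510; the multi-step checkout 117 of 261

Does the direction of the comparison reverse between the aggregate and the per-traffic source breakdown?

Direct: Flow A 19/28 = 67.9%, the multi-step checkout 831/1428 = 58.2% → Flow A
Search: Flow A 317/873 = 36.3%, the multi-step checkout 16/60 = 26.7% → Flow A
Social: Flow A 182/299 = 60.9%, the multi-step checkout 73/152 = 48.0% → Flow A
Display: Flow A 269/510 = 52.7%, the multi-step checkout 117/261 = 44.8% → Flow A
Overall: Flow A 787/1710 = 46.0%, the multi-step checkout 1037/1901 = 54.6% → the multi-step checkout
Flow A wins each traffic group but the multi-step checkout wins overall — the comparison reverses. Flow A's sessions skew toward search, which has a lower base rate.

Yes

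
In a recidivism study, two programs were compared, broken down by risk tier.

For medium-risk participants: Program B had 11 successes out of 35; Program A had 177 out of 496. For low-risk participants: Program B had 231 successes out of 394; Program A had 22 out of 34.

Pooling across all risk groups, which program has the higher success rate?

Program B

Medium-risk: Program B 11/35 = 31.4%, Program A 177/496 = 35.7% → Program A
Low-risk: Program B 231/394 = 58.6%, Program A 22/34 = 64.7% → Program A
Overall: Program B 242/429 = 56.4%, Program A 199/530 = 37.5% → Program B
(Program A wins every risk group but Program B wins overall — Program A's participants skew toward the low-rate medium-risk group.)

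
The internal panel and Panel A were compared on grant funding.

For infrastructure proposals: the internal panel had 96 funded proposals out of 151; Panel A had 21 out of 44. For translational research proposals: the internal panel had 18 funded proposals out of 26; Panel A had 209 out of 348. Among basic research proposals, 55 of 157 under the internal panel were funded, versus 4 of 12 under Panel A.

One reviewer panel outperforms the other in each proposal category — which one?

the internal panel

Infrastructure: the internal panel 96/151 = 63.6%, Panel A 21/44 = 47.7% → the internal panel
Translational research: the internal panel 18/26 = 69.2%, Panel A 209/348 = 60.1% → the internal panel
Basic research: the internal panel 55/157 = 35.0%, Panel A 4/12 = 33.3% → the internal panel
The internal panel has the higher rate in all 3 groups.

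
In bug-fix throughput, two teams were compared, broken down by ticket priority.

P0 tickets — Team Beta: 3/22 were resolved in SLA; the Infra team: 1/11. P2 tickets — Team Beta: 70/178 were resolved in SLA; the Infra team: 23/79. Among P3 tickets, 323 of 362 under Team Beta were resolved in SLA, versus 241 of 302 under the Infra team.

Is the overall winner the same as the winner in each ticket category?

Yes

P0: Team Beta 3/22 = 13.6%, the Infra team 1/11 = 9.1% → Team Beta
P2: Team Beta 70/178 = 39.3%, the Infra team 23/79 = 29.1% → Team Beta
P3: Team Beta 323/362 = 89.2%, the Infra team 241/302 = 79.8% → Team Beta
Overall: Team Beta 396/562 = 70.5%, the Infra team 265/392 = 67.6% → Team Beta
Team Beta wins overall and in every ticket group — no reversal.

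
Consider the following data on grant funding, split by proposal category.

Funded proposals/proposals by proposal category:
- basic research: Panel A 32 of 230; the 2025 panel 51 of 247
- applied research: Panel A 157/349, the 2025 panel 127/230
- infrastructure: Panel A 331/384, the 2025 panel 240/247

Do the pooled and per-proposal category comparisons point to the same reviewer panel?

Basic research: Panel A 32/230 = 13.9%, the 2025 panel 51/247 = 20.6% → the 2025 panel
Applied research: Panel A 157/349 = 45.0%, the 2025 panel 127/230 = 55.2% → the 2025 panel
Infrastructure: Panel A 331/384 = 86.2%, the 2025 panel 240/247 = 97.2% → the 2025 panel
Overall: Panel A 520/963 = 54.0%, the 2025 panel 418/724 = 57.7% → the 2025 panel
The 2025 panel wins overall and in every proposal group — no reversal.

Yes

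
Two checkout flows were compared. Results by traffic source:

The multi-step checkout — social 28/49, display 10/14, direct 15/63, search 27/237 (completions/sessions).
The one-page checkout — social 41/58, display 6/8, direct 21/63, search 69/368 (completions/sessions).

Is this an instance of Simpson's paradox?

No

Social: the multi-step checkout 28/49 = 57.1%, the one-page checkout 41/58 = 70.7% → the one-page checkout
Display: the multi-step checkout 10/14 = 71.4%, the one-page checkout 6/8 = 75.0% → the one-page checkout
Direct: the multi-step checkout 15/63 = 23.8%, the one-page checkout 21/63 = 33.3% → the one-page checkout
Search: the multi-step checkout 27/237 = 11.4%, the one-page checkout 69/368 = 18.8% → the one-page checkout
Overall: the multi-step checkout 80/363 = 22.0%, the one-page checkout 137/497 = 27.6% → the one-page checkout
The one-page checkout wins overall and in every traffic group — no reversal.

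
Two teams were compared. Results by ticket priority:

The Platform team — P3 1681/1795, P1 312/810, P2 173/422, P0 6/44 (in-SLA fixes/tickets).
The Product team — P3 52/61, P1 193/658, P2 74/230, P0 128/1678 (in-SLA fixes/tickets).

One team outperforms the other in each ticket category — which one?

the Platform team

P3: the Platform team 1681/1795 = 93.6%, the Product team 52/61 = 85.2% → the Platform team
P1: the Platform team 312/810 = 38.5%, the Product team 193/658 = 29.3% → the Platform team
P2: the Platform team 173/422 = 41.0%, the Product team 74/230 = 32.2% → the Platform team
P0: the Platform team 6/44 = 13.6%, the Product team 128/1678 = 7.6% → the Platform team
The Platform team has the higher rate in all 4 groups.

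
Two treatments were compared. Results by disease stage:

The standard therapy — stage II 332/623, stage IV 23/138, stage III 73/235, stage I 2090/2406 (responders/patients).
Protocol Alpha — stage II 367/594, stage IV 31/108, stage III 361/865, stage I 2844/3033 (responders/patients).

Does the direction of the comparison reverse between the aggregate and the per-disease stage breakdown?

No

Stage II: the standard therapy 332/623 = 53.3%, Protocol Alpha 367/594 = 61.8% → Protocol Alpha
Stage IV: the standard therapy 23/138 = 16.7%, Protocol Alpha 31/108 = 28.7% → Protocol Alpha
Stage III: the standard therapy 73/235 = 31.1%, Protocol Alpha 361/865 = 41.7% → Protocol Alpha
Stage I: the standard therapy 2090/2406 = 86.9%, Protocol Alpha 2844/3033 = 93.8% → Protocol Alpha
Overall: the standard therapy 2518/3402 = 74.0%, Protocol Alpha 3603/4600 = 78.3% → Protocol Alpha
Protocol Alpha wins overall and in every disease group — no reversal.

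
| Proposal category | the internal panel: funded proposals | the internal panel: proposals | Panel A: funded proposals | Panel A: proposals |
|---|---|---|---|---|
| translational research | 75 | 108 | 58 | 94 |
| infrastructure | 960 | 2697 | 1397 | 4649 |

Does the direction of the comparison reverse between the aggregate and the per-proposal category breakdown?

No

Translational research: the internal panel 75/108 = 69.4%, Panel A 58/94 = 61.7% → the internal panel
Infrastructure: the internal panel 960/2697 = 35.6%, Panel A 1397/4649 = 30.0% → the internal panel
Overall: the internal panel 1035/2805 = 36.9%, Panel A 1455/4743 = 30.7% → the internal panel
The internal panel wins overall and in every proposal group — no reversal.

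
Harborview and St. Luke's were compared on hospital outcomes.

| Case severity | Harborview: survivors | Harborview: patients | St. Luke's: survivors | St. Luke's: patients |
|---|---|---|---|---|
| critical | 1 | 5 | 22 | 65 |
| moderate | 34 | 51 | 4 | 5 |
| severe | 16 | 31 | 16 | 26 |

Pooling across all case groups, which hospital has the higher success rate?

Harborview

Critical: Harborview 1/5 = 20.0%, St. Luke's 22/65 = 33.8% → St. Luke's
Moderate: Harborview 34/51 = 66.7%, St. Luke's 4/5 = 80.0% → St. Luke's
Severe: Harborview 16/31 = 51.6%, St. Luke's 16/26 = 61.5% → St. Luke's
Overall: Harborview 51/87 = 58.6%, St. Luke's 42/96 = 43.8% → Harborview
(St. Luke's wins every case group but Harborview wins overall — St. Luke's's patients skew toward the low-rate critical group.)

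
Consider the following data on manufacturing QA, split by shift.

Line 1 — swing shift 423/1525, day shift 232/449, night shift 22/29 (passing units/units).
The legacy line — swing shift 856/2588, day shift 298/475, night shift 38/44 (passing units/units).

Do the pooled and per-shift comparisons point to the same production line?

Yes

Swing shift: Line 1 423/1525 = 27.7%, the legacy line 856/2588 = 33.1% → the legacy line
Day shift: Line 1 232/449 = 51.7%, the legacy line 298/475 = 62.7% → the legacy line
Night shift: Line 1 22/29 = 75.9%, the legacy line 38/44 = 86.4% → the legacy line
Overall: Line 1 677/2003 = 33.8%, the legacy line 1192/3107 = 38.4% → the legacy line
The legacy line wins overall and in every shift group — no reversal.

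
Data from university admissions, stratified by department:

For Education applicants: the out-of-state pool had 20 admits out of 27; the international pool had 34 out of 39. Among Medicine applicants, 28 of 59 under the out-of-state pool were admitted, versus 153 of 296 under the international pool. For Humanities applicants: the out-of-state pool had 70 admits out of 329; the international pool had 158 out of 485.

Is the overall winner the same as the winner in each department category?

Yes

Education: the out-of-state pool 20/27 = 74.1%, the international pool 34/39 = 87.2% → the international pool
Medicine: the out-of-state pool 28/59 = 47.5%, the international pool 153/296 = 51.7% → the international pool
Humanities: the out-of-state pool 70/329 = 21.3%, the international pool 158/485 = 32.6% → the international pool
Overall: the out-of-state pool 118/415 = 28.4%, the international pool 345/820 = 42.1% → the international pool
The international pool wins overall and in every department group — no reversal.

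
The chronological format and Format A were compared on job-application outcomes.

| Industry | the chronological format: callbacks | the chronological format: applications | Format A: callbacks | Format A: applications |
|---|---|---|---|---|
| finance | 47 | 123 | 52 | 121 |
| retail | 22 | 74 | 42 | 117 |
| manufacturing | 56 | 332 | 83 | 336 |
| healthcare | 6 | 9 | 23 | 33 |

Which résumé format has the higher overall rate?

Format A

Finance: the chronological format 47/123 = 38.2%, Format A 52/121 = 43.0% → Format A
Retail: the chronological format 22/74 = 29.7%, Format A 42/117 = 35.9% → Format A
Manufacturing: the chronological format 56/332 = 16.9%, Format A 83/336 = 24.7% → Format A
Healthcare: the chronological format 6/9 = 66.7%, Format A 23/33 = 69.7% → Format A
Overall: the chronological format 131/538 = 24.3%, Format A 200/607 = 32.9% → Format A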